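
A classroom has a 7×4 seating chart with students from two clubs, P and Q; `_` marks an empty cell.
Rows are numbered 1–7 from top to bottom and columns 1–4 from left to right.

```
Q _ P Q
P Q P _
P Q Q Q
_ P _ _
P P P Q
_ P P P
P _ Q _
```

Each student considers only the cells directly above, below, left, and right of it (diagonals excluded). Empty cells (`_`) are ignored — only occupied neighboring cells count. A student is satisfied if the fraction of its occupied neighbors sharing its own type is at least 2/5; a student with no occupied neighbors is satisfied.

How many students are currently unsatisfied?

Row 1: (1,1)Q 0/1 ✗ · (1,3)P 1/2 ✓ · (1,4)Q 0/1 ✗
Row 2: (2,1)P 1/3 ✗ · (2,2)Q 1/3 ✗ · (2,3)P 1/3 ✗
Row 3: (3,1)P 1/2 ✓ · (3,2)Q 2/4 ✓ · (3,3)Q 2/3 ✓ · (3,4)Q 1/1 ✓
Row 4: (4,2)P 1/2 ✓
Row 5: (5,1)P 1/1 ✓ · (5,2)P 4/4 ✓ · (5,3)P 2/3 ✓ · (5,4)Q 0/2 ✗
Row 6: (6,2)P 2/2 ✓ · (6,3)P 3/4 ✓ · (6,4)P 1/2 ✓
Row 7: (7,1)P 0/0 ✓ · (7,3)Q 0/1 ✗
Unsatisfied: (1,1), (1,4), (2,1), (2,2), (2,3), (5,4), (7,3) — 7 in total.

7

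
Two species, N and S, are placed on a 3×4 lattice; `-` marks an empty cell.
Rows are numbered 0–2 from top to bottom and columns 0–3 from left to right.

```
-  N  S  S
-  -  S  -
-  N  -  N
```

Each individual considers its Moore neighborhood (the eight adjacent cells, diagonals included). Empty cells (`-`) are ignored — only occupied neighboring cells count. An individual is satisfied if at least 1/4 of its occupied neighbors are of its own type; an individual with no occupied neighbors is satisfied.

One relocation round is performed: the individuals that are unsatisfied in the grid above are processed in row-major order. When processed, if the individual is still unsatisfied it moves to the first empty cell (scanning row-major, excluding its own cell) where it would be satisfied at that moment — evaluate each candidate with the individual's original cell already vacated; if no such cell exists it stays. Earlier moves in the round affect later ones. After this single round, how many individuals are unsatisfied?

Initially unsatisfied (in order): (0,1), (2,1), (2,3).
  (0,1) → (0,0).
  (2,1) → (0,1).
  (2,3) → (1,0).
Resulting grid:
N N S S
N - S -
- - - -
All satisfied now.

0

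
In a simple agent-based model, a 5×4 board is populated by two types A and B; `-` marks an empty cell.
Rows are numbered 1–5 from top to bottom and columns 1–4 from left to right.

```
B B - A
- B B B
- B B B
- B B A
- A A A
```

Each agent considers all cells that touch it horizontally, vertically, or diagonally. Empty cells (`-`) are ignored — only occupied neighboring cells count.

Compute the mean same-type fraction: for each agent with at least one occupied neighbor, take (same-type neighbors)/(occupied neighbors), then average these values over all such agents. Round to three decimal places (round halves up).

(1,1)B 2/2
(1,2)B 3/3
(1,4)A 0/2
(2,2)B 5/5
(2,3)B 6/7
(2,4)B 3/4
(3,2)B 5/5
(3,3)B 7/8
(3,4)B 4/5
(4,2)B 3/5
(4,3)B 4/8
(4,4)A 2/5
(5,2)A 1/3
(5,3)A 3/5
(5,4)A 2/3
Sum over 15 agents: 2/2 + 3/3 + 0/2 + 5/5 + 6/7 + 3/4 + 5/5 + 7/8 + 4/5 + 3/5 + 4/8 + 2/5 + 1/3 + 3/5 + 2/3 = 2907/280; mean = 2907/280 ÷ 15 = 969/1400 = 0.692142… → 0.692.

0.692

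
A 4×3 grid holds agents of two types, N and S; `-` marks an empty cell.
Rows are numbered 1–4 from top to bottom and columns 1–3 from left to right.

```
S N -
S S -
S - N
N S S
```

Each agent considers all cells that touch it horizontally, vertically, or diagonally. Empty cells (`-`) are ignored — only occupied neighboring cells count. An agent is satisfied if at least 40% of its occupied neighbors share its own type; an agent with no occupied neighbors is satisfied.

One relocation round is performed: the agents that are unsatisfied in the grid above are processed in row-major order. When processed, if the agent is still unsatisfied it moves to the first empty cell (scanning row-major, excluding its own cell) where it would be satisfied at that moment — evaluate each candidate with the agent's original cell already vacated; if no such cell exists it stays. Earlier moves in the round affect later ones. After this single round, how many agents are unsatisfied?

Initially unsatisfied (in order): (1,2), (3,3), (4,1).
  (1,2) → (2,3).
  (3,3) → (1,3).
  (4,1) → (1,2).
Resulting grid:
S N N
S S N
S - -
- S S
All satisfied now.

0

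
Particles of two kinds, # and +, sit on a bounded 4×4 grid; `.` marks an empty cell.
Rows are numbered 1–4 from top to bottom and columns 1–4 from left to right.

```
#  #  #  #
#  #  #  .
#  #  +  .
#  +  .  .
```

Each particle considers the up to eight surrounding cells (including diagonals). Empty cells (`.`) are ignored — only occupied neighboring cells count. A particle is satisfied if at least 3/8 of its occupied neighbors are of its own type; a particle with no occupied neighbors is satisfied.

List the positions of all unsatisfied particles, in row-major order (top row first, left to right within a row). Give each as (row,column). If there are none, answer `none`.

(3,3), (4,2)

Row 1: (1,1)# 3/3 ✓ · (1,2)# 5/5 ✓ · (1,3)# 4/4 ✓ · (1,4)# 2/2 ✓
Row 2: (2,1)# 5/5 ✓ · (2,2)# 7/8 ✓ · (2,3)# 5/6 ✓
Row 3: (3,1)# 4/5 ✓ · (3,2)# 5/7 ✓ · (3,3)+ 1/4 ✗
Row 4: (4,1)# 2/3 ✓ · (4,2)+ 1/4 ✗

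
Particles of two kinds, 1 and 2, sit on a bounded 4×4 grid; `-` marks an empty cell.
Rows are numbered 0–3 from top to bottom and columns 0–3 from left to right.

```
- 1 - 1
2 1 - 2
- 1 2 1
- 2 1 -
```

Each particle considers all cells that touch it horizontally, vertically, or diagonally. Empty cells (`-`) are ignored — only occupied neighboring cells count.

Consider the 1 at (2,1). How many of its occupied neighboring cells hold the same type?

2

Occupied neighbors of (2,1): (1,0)=2, (1,1)=1, (2,2)=2, (3,1)=2, (3,2)=1.
Same type (1): 2 of 5.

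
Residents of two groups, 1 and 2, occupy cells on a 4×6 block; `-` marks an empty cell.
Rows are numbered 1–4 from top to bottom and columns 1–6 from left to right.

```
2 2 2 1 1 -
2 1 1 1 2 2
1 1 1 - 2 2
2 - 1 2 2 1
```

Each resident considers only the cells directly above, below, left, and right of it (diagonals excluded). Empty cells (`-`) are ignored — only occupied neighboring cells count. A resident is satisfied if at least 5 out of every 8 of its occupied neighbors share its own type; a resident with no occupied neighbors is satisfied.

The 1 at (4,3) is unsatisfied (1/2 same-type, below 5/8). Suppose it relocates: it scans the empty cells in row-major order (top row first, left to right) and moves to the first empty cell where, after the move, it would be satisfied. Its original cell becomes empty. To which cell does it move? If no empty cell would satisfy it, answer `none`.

Vacating (4,3). Empty cells in order:
  (1,6): 1/2 same-type → still unsatisfied.
  (3,4): 2/4 same-type → still unsatisfied.
  (4,2): 1/2 same-type → still unsatisfied.

none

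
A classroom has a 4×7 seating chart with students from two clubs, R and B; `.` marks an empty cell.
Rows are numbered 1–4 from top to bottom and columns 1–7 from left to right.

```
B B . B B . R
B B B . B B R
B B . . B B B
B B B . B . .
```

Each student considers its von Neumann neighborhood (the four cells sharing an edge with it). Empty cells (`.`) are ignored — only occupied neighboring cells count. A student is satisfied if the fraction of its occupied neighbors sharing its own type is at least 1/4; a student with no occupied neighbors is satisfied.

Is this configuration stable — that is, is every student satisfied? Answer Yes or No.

Yes

Row 1: (1,1)B 2/2 ✓ · (1,2)B 2/2 ✓ · (1,4)B 1/1 ✓ · (1,5)B 2/2 ✓ · (1,7)R 1/1 ✓
Row 2: (2,1)B 3/3 ✓ · (2,2)B 4/4 ✓ · (2,3)B 1/1 ✓ · (2,5)B 3/3 ✓ · (2,6)B 2/3 ✓ · (2,7)R 1/3 ✓
Row 3: (3,1)B 3/3 ✓ · (3,2)B 3/3 ✓ · (3,5)B 3/3 ✓ · (3,6)B 3/3 ✓ · (3,7)B 1/2 ✓
Row 4: (4,1)B 2/2 ✓ · (4,2)B 3/3 ✓ · (4,3)B 1/1 ✓ · (4,5)B 1/1 ✓
All meet the threshold, so the configuration is stable.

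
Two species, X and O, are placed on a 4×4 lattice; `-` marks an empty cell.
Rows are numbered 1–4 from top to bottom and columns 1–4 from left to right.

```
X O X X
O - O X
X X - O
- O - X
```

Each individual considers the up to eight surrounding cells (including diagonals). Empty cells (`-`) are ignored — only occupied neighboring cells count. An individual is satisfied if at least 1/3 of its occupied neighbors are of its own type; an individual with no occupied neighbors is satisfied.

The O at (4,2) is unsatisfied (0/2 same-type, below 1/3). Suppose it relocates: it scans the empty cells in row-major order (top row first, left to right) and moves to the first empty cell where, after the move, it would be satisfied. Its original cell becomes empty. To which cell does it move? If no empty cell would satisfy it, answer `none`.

Vacating (4,2). Empty cells in order:
  (2,2): 3/7 same-type → satisfied — stop here.

(2,2)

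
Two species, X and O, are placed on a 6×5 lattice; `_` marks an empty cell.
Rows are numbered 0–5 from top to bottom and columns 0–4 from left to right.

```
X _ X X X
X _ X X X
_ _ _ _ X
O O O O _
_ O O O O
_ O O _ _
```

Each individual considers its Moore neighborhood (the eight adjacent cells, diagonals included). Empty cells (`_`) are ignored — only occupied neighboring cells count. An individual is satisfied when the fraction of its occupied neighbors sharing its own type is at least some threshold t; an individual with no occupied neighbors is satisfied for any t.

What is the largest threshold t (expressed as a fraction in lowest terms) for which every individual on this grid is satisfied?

2/3

Row 0: (0,0)X 1/1 · (0,2)X 3/3 · (0,3)X 5/5 · (0,4)X 3/3
Row 1: (1,0)X 1/1 · (1,2)X 3/3 · (1,3)X 6/6 · (1,4)X 4/4
Row 2: (2,4)X 2/3
Row 3: (3,0)O 2/2 · (3,1)O 4/4 · (3,2)O 5/5 · (3,3)O 4/5
Row 4: (4,1)O 6/6 · (4,2)O 7/7 · (4,3)O 5/5 · (4,4)O 2/2
Row 5: (5,1)O 3/3 · (5,2)O 4/4
The smallest same-type fraction is 2/3 at (2,4), which reduces to 2/3. Any threshold above that leaves this individual unsatisfied.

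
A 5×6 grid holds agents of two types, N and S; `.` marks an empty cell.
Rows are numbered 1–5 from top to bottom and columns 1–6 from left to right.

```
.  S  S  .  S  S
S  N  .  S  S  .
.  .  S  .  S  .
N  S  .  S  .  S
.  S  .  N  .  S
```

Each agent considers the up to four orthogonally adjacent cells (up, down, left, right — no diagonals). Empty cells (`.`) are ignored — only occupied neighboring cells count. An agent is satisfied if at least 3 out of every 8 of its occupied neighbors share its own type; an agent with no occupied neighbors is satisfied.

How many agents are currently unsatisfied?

(1,2)S 1/2 ✓
(1,3)S 1/1 ✓
(1,5)S 2/2 ✓
(1,6)S 1/1 ✓
(2,1)S 0/1 ✗
(2,2)N 0/2 ✗
(2,4)S 1/1 ✓
(2,5)S 3/3 ✓
(3,3)S 0/0 ✓
(3,5)S 1/1 ✓
(4,1)N 0/1 ✗
(4,2)S 1/2 ✓
(4,4)S 0/1 ✗
(4,6)S 1/1 ✓
(5,2)S 1/1 ✓
(5,4)N 0/1 ✗
(5,6)S 1/1 ✓
Unsatisfied: (2,1), (2,2), (4,1), (4,4), (5,4) — 5 in total.

5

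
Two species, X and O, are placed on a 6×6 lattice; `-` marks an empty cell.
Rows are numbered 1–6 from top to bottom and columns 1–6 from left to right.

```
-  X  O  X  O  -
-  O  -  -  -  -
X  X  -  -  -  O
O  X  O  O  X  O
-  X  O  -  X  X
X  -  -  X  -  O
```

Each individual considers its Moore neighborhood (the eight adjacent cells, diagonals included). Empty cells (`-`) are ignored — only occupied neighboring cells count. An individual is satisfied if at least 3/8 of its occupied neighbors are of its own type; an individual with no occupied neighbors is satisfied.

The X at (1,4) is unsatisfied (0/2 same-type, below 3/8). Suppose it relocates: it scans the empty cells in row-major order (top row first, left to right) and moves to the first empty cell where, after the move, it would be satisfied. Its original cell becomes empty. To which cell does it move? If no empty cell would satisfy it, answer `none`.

Vacating (1,4). Empty cells in order:
  (1,1): 1/2 same-type → satisfied — stop here.

(1,1)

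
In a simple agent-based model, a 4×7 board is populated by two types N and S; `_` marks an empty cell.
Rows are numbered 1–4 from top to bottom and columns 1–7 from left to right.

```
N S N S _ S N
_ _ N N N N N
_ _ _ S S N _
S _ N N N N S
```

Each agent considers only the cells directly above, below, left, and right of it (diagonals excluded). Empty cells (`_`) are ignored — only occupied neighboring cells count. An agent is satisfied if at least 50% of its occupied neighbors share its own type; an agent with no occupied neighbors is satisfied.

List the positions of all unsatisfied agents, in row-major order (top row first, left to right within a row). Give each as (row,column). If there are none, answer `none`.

(1,1), (1,2), (1,3), (1,4), (1,6), (3,4), (3,5), (4,7)

(1,1)N 0/1 unhappy
(1,2)S 0/2 unhappy
(1,3)N 1/3 unhappy
(1,4)S 0/2 unhappy
(1,6)S 0/2 unhappy
(1,7)N 1/2 ok
(2,3)N 2/2 ok
(2,4)N 2/4 ok
(2,5)N 2/3 ok
(2,6)N 3/4 ok
(2,7)N 2/2 ok
(3,4)S 1/3 unhappy
(3,5)S 1/4 unhappy
(3,6)N 2/3 ok
(4,1)S 0/0 ok
(4,3)N 1/1 ok
(4,4)N 2/3 ok
(4,5)N 2/3 ok
(4,6)N 2/3 ok
(4,7)S 0/1 unhappy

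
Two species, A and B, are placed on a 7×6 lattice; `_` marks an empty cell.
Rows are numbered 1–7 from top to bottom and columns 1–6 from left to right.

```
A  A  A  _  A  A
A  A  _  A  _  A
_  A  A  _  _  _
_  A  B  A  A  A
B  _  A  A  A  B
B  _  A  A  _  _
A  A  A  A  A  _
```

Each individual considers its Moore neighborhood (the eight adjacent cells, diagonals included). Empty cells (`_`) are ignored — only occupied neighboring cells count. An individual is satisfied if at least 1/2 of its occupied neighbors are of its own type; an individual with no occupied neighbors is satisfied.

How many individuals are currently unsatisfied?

3

Row 1: (1,1)A 3/3 ✓ · (1,2)A 4/4 ✓ · (1,3)A 3/3 ✓ · (1,5)A 3/3 ✓ · (1,6)A 2/2 ✓
Row 2: (2,1)A 4/4 ✓ · (2,2)A 6/6 ✓ · (2,4)A 3/3 ✓ · (2,6)A 2/2 ✓
Row 3: (3,2)A 4/5 ✓ · (3,3)A 5/6 ✓
Row 4: (4,2)A 3/5 ✓ · (4,3)B 0/6 ✗ · (4,4)A 5/6 ✓ · (4,5)A 4/5 ✓ · (4,6)A 2/3 ✓
Row 5: (5,1)B 1/2 ✓ · (5,3)A 5/6 ✓ · (5,4)A 6/7 ✓ · (5,5)A 5/6 ✓ · (5,6)B 0/3 ✗
Row 6: (6,1)B 1/3 ✗ · (6,3)A 6/6 ✓ · (6,4)A 7/7 ✓
Row 7: (7,1)A 1/2 ✓ · (7,2)A 3/4 ✓ · (7,3)A 4/4 ✓ · (7,4)A 4/4 ✓ · (7,5)A 2/2 ✓
Unsatisfied: (4,3), (5,6), (6,1) — 3 in total.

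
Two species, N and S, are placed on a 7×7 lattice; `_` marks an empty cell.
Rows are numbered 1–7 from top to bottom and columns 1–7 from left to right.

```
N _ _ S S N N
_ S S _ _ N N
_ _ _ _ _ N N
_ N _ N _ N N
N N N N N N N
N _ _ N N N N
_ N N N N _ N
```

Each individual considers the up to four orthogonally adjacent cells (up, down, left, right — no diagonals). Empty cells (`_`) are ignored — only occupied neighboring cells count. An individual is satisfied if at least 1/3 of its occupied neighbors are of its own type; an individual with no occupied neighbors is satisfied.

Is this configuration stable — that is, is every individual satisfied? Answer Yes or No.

(1,1)N 0/0 ok
(1,4)S 1/1 ok
(1,5)S 1/2 ok
(1,6)N 2/3 ok
(1,7)N 2/2 ok
(2,2)S 1/1 ok
(2,3)S 1/1 ok
(2,6)N 3/3 ok
(2,7)N 3/3 ok
(3,6)N 3/3 ok
(3,7)N 3/3 ok
(4,2)N 1/1 ok
(4,4)N 1/1 ok
(4,6)N 3/3 ok
(4,7)N 3/3 ok
(5,1)N 2/2 ok
(5,2)N 3/3 ok
(5,3)N 2/2 ok
(5,4)N 4/4 ok
(5,5)N 3/3 ok
(5,6)N 4/4 ok
(5,7)N 3/3 ok
(6,1)N 1/1 ok
(6,4)N 3/3 ok
(6,5)N 4/4 ok
(6,6)N 3/3 ok
(6,7)N 3/3 ok
(7,2)N 1/1 ok
(7,3)N 2/2 ok
(7,4)N 3/3 ok
(7,5)N 2/2 ok
(7,7)N 1/1 ok
All meet the threshold, so the configuration is stable.

Yes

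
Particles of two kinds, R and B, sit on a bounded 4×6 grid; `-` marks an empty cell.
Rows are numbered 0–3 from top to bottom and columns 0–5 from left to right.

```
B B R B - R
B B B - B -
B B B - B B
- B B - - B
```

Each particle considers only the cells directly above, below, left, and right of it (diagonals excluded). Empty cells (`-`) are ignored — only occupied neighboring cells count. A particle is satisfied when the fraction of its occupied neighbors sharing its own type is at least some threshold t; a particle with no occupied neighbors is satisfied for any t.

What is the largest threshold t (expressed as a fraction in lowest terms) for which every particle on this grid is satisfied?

Row 0: (0,0)B 2/2 · (0,1)B 2/3 · (0,2)R 0/3 · (0,3)B 0/1 · (0,5)R — no occupied neighbors
Row 1: (1,0)B 3/3 · (1,1)B 4/4 · (1,2)B 2/3 · (1,4)B 1/1
Row 2: (2,0)B 2/2 · (2,1)B 4/4 · (2,2)B 3/3 · (2,4)B 2/2 · (2,5)B 2/2
Row 3: (3,1)B 2/2 · (3,2)B 2/2 · (3,5)B 1/1
The smallest same-type fraction is 0/3 at (0,2), which reduces to 0/1. Any threshold above that leaves this particle unsatisfied.

0/1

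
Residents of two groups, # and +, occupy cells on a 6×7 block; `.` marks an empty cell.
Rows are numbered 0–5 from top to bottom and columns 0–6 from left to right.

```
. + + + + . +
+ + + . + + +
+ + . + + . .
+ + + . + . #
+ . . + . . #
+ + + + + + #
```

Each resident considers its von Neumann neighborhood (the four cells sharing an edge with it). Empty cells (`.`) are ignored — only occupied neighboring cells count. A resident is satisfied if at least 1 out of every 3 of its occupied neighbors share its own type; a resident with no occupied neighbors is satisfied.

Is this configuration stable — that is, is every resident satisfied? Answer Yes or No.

Row 0: (0,1)+ 2/2 ✓ · (0,2)+ 3/3 ✓ · (0,3)+ 2/2 ✓ · (0,4)+ 2/2 ✓ · (0,6)+ 1/1 ✓
Row 1: (1,0)+ 2/2 ✓ · (1,1)+ 4/4 ✓ · (1,2)+ 2/2 ✓ · (1,4)+ 3/3 ✓ · (1,5)+ 2/2 ✓ · (1,6)+ 2/2 ✓
Row 2: (2,0)+ 3/3 ✓ · (2,1)+ 3/3 ✓ · (2,3)+ 1/1 ✓ · (2,4)+ 3/3 ✓
Row 3: (3,0)+ 3/3 ✓ · (3,1)+ 3/3 ✓ · (3,2)+ 1/1 ✓ · (3,4)+ 1/1 ✓ · (3,6)# 1/1 ✓
Row 4: (4,0)+ 2/2 ✓ · (4,3)+ 1/1 ✓ · (4,6)# 2/2 ✓
Row 5: (5,0)+ 2/2 ✓ · (5,1)+ 2/2 ✓ · (5,2)+ 2/2 ✓ · (5,3)+ 3/3 ✓ · (5,4)+ 2/2 ✓ · (5,5)+ 1/2 ✓ · (5,6)# 1/2 ✓
All meet the threshold, so the configuration is stable.

Yes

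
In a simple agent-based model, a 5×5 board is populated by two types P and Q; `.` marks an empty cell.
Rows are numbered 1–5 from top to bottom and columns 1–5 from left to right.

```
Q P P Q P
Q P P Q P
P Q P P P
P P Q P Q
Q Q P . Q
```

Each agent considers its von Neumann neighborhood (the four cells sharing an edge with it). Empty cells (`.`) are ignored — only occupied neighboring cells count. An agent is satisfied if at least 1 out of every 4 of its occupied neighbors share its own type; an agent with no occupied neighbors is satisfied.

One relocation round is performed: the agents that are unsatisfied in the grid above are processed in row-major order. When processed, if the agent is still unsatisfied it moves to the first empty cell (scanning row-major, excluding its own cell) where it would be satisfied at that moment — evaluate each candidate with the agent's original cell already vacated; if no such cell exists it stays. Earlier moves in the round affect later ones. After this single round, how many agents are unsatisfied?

Initially unsatisfied (in order): (3,2), (4,3), (5,3).
  (3,2) → (5,4).
  (4,3): no empty cell satisfies it; stays.
  (5,3) → (3,2).
Resulting grid:
Q P P Q P
Q P P Q P
P P P P P
P P Q P Q
Q Q . Q Q
Unsatisfied now: (4,3).

1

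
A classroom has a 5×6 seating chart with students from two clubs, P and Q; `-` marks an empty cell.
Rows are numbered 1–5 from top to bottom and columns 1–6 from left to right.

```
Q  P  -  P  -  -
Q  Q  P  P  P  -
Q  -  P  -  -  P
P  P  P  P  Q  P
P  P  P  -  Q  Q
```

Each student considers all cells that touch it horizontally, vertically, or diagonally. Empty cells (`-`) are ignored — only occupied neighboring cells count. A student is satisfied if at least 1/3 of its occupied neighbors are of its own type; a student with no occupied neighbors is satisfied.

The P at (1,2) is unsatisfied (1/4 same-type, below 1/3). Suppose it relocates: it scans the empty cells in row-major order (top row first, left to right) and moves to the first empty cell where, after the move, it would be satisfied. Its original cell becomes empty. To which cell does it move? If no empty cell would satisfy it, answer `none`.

(1,3)

Vacating (1,2). Empty cells in order:
  (1,3): 3/4 same-type → satisfied — stop here.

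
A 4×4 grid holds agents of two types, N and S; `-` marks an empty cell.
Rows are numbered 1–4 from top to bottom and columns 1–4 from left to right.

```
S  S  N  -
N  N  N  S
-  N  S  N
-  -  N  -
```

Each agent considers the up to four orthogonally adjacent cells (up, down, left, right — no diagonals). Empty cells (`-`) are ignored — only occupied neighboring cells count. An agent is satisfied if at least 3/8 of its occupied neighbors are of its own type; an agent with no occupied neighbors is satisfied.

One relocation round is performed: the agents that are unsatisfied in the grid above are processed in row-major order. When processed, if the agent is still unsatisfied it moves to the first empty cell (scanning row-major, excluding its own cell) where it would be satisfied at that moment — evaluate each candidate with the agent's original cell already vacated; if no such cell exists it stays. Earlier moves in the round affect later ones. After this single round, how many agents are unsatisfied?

Initially unsatisfied (in order): (1,2), (2,4), (3,3), (3,4), (4,3).
  (1,2) → (1,4).
  (2,4) → (4,1).
  (3,3): no empty cell satisfies it; stays.
  (3,4) → (1,2).
  (4,3) → (2,4).
Resulting grid:
S N N S
N N N N
- N S -
S - - -
Unsatisfied now: (1,1), (1,4), (3,3).

3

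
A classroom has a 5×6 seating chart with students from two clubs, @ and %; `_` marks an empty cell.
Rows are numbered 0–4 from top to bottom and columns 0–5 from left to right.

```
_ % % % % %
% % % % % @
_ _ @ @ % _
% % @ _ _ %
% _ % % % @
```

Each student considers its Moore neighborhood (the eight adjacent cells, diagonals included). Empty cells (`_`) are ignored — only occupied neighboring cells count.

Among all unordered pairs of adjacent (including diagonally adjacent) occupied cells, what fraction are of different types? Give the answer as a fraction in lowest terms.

Scan each occupied cell's neighbors to the right and below (and the two forward diagonals) so each pair is counted once.
Row 0: %(0,1)–%(0,2)= %(0,1)–%(1,1)= %(0,1)–%(1,2)= %(0,1)–%(1,0)= %(0,2)–%(0,3)= %(0,2)–%(1,2)= %(0,2)–%(1,3)= %(0,2)–%(1,1)= %(0,3)–%(0,4)= %(0,3)–%(1,3)= %(0,3)–%(1,4)= %(0,3)–%(1,2)= %(0,4)–%(0,5)= %(0,4)–%(1,4)= %(0,4)–@(1,5)≠ %(0,4)–%(1,3)= %(0,5)–@(1,5)≠ %(0,5)–%(1,4)=  → 2/18 unlike.
Row 1: %(1,0)–%(1,1)= %(1,1)–%(1,2)= %(1,1)–@(2,2)≠ %(1,2)–%(1,3)= %(1,2)–@(2,2)≠ %(1,2)–@(2,3)≠ %(1,3)–%(1,4)= %(1,3)–@(2,3)≠ %(1,3)–%(2,4)= %(1,3)–@(2,2)≠ %(1,4)–@(1,5)≠ %(1,4)–%(2,4)= %(1,4)–@(2,3)≠ @(1,5)–%(2,4)≠  → 8/14 unlike.
Row 2: @(2,2)–@(2,3)= @(2,2)–@(3,2)= @(2,2)–%(3,1)≠ @(2,3)–%(2,4)≠ @(2,3)–@(3,2)= %(2,4)–%(3,5)=  → 2/6 unlike.
Row 3: %(3,0)–%(3,1)= %(3,0)–%(4,0)= %(3,1)–@(3,2)≠ %(3,1)–%(4,2)= %(3,1)–%(4,0)= @(3,2)–%(4,2)≠ @(3,2)–%(4,3)≠ %(3,5)–@(4,5)≠ %(3,5)–%(4,4)=  → 4/9 unlike.
Row 4: %(4,2)–%(4,3)= %(4,3)–%(4,4)= %(4,4)–@(4,5)≠  → 1/3 unlike.
Total adjacent occupied pairs: 50; unlike-type pairs: 17.
17/50 is already in lowest terms.

17/50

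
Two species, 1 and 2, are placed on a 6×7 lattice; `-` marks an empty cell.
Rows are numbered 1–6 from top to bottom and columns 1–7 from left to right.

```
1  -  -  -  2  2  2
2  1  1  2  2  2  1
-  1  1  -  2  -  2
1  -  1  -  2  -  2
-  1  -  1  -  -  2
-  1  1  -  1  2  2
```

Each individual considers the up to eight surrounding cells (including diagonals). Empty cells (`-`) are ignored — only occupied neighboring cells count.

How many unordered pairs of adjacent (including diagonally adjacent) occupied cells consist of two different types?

11

Scan each occupied cell's neighbors to the right and below (and the two forward diagonals) so each pair is counted once.
Row 1: 1(1,1)–2(2,1)≠ 1(1,1)–1(2,2)= 2(1,5)–2(1,6)= 2(1,5)–2(2,5)= 2(1,5)–2(2,6)= 2(1,5)–2(2,4)= 2(1,6)–2(1,7)= 2(1,6)–2(2,6)= 2(1,6)–1(2,7)≠ 2(1,6)–2(2,5)= 2(1,7)–1(2,7)≠ 2(1,7)–2(2,6)=  → 3/12 unlike.
Row 2: 2(2,1)–1(2,2)≠ 2(2,1)–1(3,2)≠ 1(2,2)–1(2,3)= 1(2,2)–1(3,2)= 1(2,2)–1(3,3)= 1(2,3)–2(2,4)≠ 1(2,3)–1(3,3)= 1(2,3)–1(3,2)= 2(2,4)–2(2,5)= 2(2,4)–2(3,5)= 2(2,4)–1(3,3)≠ 2(2,5)–2(2,6)= 2(2,5)–2(3,5)= 2(2,6)–1(2,7)≠ 2(2,6)–2(3,7)= 2(2,6)–2(3,5)= 1(2,7)–2(3,7)≠  → 6/17 unlike.
Row 3: 1(3,2)–1(3,3)= 1(3,2)–1(4,3)= 1(3,2)–1(4,1)= 1(3,3)–1(4,3)= 2(3,5)–2(4,5)= 2(3,7)–2(4,7)=  → 0/6 unlike.
Row 4: 1(4,1)–1(5,2)= 1(4,3)–1(5,4)= 1(4,3)–1(5,2)= 2(4,5)–1(5,4)≠ 2(4,7)–2(5,7)=  → 1/5 unlike.
Row 5: 1(5,2)–1(6,2)= 1(5,2)–1(6,3)= 1(5,4)–1(6,5)= 1(5,4)–1(6,3)= 2(5,7)–2(6,7)= 2(5,7)–2(6,6)=  → 0/6 unlike.
Row 6: 1(6,2)–1(6,3)= 1(6,5)–2(6,6)≠ 2(6,6)–2(6,7)=  → 1/3 unlike.
Total adjacent occupied pairs: 49; unlike-type pairs: 11.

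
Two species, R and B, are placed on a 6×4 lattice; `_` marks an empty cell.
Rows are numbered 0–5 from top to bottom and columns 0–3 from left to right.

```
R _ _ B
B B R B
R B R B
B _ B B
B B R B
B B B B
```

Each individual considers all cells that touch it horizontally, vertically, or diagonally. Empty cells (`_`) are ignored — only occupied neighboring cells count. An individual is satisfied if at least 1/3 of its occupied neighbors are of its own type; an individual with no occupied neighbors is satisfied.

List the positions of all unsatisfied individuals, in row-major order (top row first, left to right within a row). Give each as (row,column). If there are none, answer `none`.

(0,0), (1,2), (2,0), (2,2), (4,2)

(0,0)R 0/2 not
(0,3)B 1/2 satisfied
(1,0)B 2/4 satisfied
(1,1)B 2/6 satisfied
(1,2)R 1/6 not
(1,3)B 2/4 satisfied
(2,0)R 0/4 not
(2,1)B 4/7 satisfied
(2,2)R 1/7 not
(2,3)B 3/5 satisfied
(3,0)B 3/4 satisfied
(3,2)B 5/7 satisfied
(3,3)B 3/5 satisfied
(4,0)B 4/4 satisfied
(4,1)B 6/7 satisfied
(4,2)R 0/7 not
(4,3)B 4/5 satisfied
(5,0)B 3/3 satisfied
(5,1)B 4/5 satisfied
(5,2)B 4/5 satisfied
(5,3)B 2/3 satisfied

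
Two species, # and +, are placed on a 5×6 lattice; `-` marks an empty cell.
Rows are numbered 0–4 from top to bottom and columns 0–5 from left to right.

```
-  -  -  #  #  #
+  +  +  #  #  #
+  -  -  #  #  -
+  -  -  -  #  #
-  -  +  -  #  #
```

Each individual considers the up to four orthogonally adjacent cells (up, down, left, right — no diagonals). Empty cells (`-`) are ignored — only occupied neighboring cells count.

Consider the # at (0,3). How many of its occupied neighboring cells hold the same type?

2

Occupied neighbors of (0,3): (1,3)=#, (0,4)=#.
Same type (#): 2 of 2.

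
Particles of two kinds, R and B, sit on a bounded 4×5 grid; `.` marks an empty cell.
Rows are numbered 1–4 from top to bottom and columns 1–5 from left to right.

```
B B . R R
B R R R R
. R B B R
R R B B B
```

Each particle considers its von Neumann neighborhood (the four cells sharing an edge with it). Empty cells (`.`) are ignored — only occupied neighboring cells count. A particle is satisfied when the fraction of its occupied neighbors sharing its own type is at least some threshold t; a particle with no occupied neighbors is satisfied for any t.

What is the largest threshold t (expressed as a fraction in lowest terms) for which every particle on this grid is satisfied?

(1,1)B 2/2
(1,2)B 1/2
(1,4)R 2/2
(1,5)R 2/2
(2,1)B 1/2
(2,2)R 2/4
(2,3)R 2/3
(2,4)R 3/4
(2,5)R 3/3
(3,2)R 2/3
(3,3)B 2/4
(3,4)B 2/4
(3,5)R 1/3
(4,1)R 1/1
(4,2)R 2/3
(4,3)B 2/3
(4,4)B 3/3
(4,5)B 1/2
The smallest same-type fraction is 1/3 at (3,5), which reduces to 1/3. Any threshold above that leaves this particle unsatisfied.

1/3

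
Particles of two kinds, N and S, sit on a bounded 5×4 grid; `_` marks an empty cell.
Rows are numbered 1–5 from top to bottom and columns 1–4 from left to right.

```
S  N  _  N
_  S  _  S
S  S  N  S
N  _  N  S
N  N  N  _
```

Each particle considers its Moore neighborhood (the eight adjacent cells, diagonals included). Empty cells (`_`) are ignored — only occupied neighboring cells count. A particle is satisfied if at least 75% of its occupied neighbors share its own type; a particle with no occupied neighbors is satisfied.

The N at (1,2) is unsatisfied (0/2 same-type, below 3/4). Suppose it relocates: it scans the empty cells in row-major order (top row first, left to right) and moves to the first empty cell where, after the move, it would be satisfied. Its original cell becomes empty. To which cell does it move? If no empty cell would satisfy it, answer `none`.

(4,2)

Vacating (1,2). Empty cells in order:
  (1,3): 1/3 same-type → still unsatisfied.
  (2,1): 0/4 same-type → still unsatisfied.
  (2,3): 2/6 same-type → still unsatisfied.
  (4,2): 6/8 same-type → satisfied — stop here.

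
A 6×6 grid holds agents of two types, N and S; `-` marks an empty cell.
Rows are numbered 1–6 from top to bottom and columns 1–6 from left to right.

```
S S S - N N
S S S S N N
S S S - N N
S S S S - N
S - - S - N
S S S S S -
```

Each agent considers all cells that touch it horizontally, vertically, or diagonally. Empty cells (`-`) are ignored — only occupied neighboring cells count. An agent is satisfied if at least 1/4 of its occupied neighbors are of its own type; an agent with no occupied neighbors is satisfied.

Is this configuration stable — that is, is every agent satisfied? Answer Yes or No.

Yes

(1,1)S 3/3 satisfied
(1,2)S 5/5 satisfied
(1,3)S 4/4 satisfied
(1,5)N 3/4 satisfied
(1,6)N 3/3 satisfied
(2,1)S 5/5 satisfied
(2,2)S 8/8 satisfied
(2,3)S 6/6 satisfied
(2,4)S 3/6 satisfied
(2,5)N 5/6 satisfied
(2,6)N 5/5 satisfied
(3,1)S 5/5 satisfied
(3,2)S 8/8 satisfied
(3,3)S 7/7 satisfied
(3,5)N 4/6 satisfied
(3,6)N 4/4 satisfied
(4,1)S 4/4 satisfied
(4,2)S 6/6 satisfied
(4,3)S 5/5 satisfied
(4,4)S 3/4 satisfied
(4,6)N 3/3 satisfied
(5,1)S 4/4 satisfied
(5,4)S 5/5 satisfied
(5,6)N 1/2 satisfied
(6,1)S 2/2 satisfied
(6,2)S 3/3 satisfied
(6,3)S 3/3 satisfied
(6,4)S 3/3 satisfied
(6,5)S 2/3 satisfied
All meet the threshold, so the configuration is stable.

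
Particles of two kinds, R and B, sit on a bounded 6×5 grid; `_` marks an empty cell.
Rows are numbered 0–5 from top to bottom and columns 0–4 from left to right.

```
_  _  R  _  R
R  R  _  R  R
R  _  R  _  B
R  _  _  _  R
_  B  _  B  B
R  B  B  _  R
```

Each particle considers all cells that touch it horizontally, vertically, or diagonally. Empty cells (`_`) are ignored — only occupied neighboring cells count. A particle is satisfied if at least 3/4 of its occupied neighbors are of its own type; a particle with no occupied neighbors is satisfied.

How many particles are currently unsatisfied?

Row 0: (0,2)R 2/2 satisfied · (0,4)R 2/2 satisfied
Row 1: (1,0)R 2/2 satisfied · (1,1)R 4/4 satisfied · (1,3)R 4/5 satisfied · (1,4)R 2/3 not
Row 2: (2,0)R 3/3 satisfied · (2,2)R 2/2 satisfied · (2,4)B 0/3 not
Row 3: (3,0)R 1/2 not · (3,4)R 0/3 not
Row 4: (4,1)B 2/4 not · (4,3)B 2/4 not · (4,4)B 1/3 not
Row 5: (5,0)R 0/2 not · (5,1)B 2/3 not · (5,2)B 3/3 satisfied · (5,4)R 0/2 not
Unsatisfied: (1,4), (2,4), (3,0), (3,4), (4,1), (4,3), (4,4), (5,0), (5,1), (5,4) — 10 in total.

10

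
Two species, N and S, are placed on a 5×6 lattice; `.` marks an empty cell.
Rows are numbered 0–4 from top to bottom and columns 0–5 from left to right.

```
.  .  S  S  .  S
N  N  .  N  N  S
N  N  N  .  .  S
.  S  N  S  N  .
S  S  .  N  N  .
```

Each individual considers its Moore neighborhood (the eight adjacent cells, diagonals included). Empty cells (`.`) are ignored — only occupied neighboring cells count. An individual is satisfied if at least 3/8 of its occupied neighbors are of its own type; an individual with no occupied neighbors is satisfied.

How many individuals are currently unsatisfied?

(0,2)S 1/3 unhappy
(0,3)S 1/3 unhappy
(0,5)S 1/2 ok
(1,0)N 3/3 ok
(1,1)N 4/5 ok
(1,3)N 2/4 ok
(1,4)N 1/5 unhappy
(1,5)S 2/3 ok
(2,0)N 3/4 ok
(2,1)N 5/6 ok
(2,2)N 4/6 ok
(2,5)S 1/3 unhappy
(3,1)S 2/6 unhappy
(3,2)N 3/6 ok
(3,3)S 0/5 unhappy
(3,4)N 2/4 ok
(4,0)S 2/2 ok
(4,1)S 2/3 ok
(4,3)N 3/4 ok
(4,4)N 2/3 ok
Unsatisfied: (0,2), (0,3), (1,4), (2,5), (3,1), (3,3) — 6 in total.

6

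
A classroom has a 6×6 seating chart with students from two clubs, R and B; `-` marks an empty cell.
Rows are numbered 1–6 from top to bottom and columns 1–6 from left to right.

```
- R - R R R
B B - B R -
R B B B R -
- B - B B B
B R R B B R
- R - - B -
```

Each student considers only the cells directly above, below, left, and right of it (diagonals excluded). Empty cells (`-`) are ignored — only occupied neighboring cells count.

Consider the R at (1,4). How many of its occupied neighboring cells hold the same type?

Occupied neighbors of (1,4): (2,4)=B, (1,5)=R.
Same type (R): 1 of 2.

1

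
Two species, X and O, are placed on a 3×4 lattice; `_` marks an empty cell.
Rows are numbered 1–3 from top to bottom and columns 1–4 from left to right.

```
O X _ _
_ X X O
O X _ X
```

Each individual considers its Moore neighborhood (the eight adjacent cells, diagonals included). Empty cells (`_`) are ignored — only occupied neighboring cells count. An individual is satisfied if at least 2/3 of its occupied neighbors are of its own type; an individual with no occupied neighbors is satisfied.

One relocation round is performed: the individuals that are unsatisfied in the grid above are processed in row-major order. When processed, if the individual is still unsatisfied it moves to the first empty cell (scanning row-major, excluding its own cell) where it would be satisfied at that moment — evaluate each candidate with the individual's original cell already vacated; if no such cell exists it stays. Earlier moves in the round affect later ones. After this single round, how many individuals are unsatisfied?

Initially unsatisfied (in order): (1,1), (2,2), (2,4), (3,1), (3,4).
  (1,1): no empty cell satisfies it; stays.
  (2,2) → (1,3).
  (2,4): no empty cell satisfies it; stays.
  (3,1): no empty cell satisfies it; stays.
  (3,4) → (1,4).
Resulting grid:
O X X X
_ _ X O
O X _ _
Unsatisfied now: (1,1), (2,4), (3,1), (3,2).

4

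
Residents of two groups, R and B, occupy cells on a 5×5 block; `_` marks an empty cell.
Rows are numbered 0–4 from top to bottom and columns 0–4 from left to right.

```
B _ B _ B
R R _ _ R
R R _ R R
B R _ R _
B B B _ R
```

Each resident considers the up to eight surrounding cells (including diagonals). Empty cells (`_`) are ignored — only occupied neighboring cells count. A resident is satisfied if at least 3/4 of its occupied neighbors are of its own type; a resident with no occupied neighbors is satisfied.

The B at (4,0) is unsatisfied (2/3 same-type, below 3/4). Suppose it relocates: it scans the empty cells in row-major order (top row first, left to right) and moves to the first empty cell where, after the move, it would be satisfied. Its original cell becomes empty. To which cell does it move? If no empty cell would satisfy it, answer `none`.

none

Vacating (4,0). Empty cells in order:
  (0,1): 2/4 same-type → still unsatisfied.
  (0,3): 2/3 same-type → still unsatisfied.
  (1,2): 1/4 same-type → still unsatisfied.
  (1,3): 2/5 same-type → still unsatisfied.
  (2,2): 0/5 same-type → still unsatisfied.
  (3,2): 2/6 same-type → still unsatisfied.
  (3,4): 0/4 same-type → still unsatisfied.
  (4,3): 1/3 same-type → still unsatisfied.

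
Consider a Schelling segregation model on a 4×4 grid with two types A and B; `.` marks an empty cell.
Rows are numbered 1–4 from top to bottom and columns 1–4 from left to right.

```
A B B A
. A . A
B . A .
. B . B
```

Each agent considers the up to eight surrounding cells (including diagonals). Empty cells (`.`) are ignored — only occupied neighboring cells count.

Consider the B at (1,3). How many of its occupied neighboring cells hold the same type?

Occupied neighbors of (1,3): (1,2)=B, (1,4)=A, (2,2)=A, (2,4)=A.
Same type (B): 1 of 4.

1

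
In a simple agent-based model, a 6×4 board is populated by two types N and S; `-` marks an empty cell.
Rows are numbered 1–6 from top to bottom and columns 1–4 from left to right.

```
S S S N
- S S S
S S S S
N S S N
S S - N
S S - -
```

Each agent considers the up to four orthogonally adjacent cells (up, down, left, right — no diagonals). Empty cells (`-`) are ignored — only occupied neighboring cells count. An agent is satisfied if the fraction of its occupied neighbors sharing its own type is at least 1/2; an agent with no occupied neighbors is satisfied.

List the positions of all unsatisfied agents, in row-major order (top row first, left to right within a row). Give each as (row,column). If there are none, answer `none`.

(1,1)S 1/1 satisfied
(1,2)S 3/3 satisfied
(1,3)S 2/3 satisfied
(1,4)N 0/2 not
(2,2)S 3/3 satisfied
(2,3)S 4/4 satisfied
(2,4)S 2/3 satisfied
(3,1)S 1/2 satisfied
(3,2)S 4/4 satisfied
(3,3)S 4/4 satisfied
(3,4)S 2/3 satisfied
(4,1)N 0/3 not
(4,2)S 3/4 satisfied
(4,3)S 2/3 satisfied
(4,4)N 1/3 not
(5,1)S 2/3 satisfied
(5,2)S 3/3 satisfied
(5,4)N 1/1 satisfied
(6,1)S 2/2 satisfied
(6,2)S 2/2 satisfied

(1,4), (4,1), (4,4)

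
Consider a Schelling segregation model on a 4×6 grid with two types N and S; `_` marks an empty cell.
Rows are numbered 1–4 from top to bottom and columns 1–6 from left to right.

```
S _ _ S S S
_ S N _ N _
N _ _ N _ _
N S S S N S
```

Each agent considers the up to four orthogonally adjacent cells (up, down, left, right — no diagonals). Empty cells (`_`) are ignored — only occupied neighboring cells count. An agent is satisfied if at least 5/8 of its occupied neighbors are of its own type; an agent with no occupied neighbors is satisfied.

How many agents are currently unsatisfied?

9

Row 1: (1,1)S 0/0 ✓ · (1,4)S 1/1 ✓ · (1,5)S 2/3 ✓ · (1,6)S 1/1 ✓
Row 2: (2,2)S 0/1 ✗ · (2,3)N 0/1 ✗ · (2,5)N 0/1 ✗
Row 3: (3,1)N 1/1 ✓ · (3,4)N 0/1 ✗
Row 4: (4,1)N 1/2 ✗ · (4,2)S 1/2 ✗ · (4,3)S 2/2 ✓ · (4,4)S 1/3 ✗ · (4,5)N 0/2 ✗ · (4,6)S 0/1 ✗
Unsatisfied: (2,2), (2,3), (2,5), (3,4), (4,1), (4,2), (4,4), (4,5), (4,6) — 9 in total.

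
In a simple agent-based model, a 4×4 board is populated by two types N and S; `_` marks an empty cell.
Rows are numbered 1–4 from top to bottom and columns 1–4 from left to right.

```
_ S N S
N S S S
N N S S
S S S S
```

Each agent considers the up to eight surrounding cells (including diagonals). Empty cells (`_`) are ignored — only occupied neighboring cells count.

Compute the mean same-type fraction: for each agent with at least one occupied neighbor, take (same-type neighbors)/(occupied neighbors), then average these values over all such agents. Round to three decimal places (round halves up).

0.594

(1,2)S 2/4
(1,3)N 0/5
(1,4)S 2/3
(2,1)N 2/4
(2,2)S 3/7
(2,3)S 6/8
(2,4)S 4/5
(3,1)N 2/5
(3,2)N 2/8
(3,3)S 7/8
(3,4)S 5/5
(4,1)S 1/3
(4,2)S 3/5
(4,3)S 4/5
(4,4)S 3/3
Sum over 15 agents: 2/4 + 0/5 + 2/3 + 2/4 + 3/7 + 6/8 + 4/5 + 2/5 + 2/8 + 7/8 + 5/5 + 1/3 + 3/5 + 4/5 + 3/3 = 2493/280; mean = 2493/280 ÷ 15 = 831/1400 = 0.593571… → 0.594.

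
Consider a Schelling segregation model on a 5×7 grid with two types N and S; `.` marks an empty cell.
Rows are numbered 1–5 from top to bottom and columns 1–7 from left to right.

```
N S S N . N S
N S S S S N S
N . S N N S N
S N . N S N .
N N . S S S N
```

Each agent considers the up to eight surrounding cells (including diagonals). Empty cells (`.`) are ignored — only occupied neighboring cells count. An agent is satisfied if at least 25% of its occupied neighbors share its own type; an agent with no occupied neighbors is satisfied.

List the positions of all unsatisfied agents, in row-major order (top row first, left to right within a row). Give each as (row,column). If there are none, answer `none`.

(1,4), (4,1)

Row 1: (1,1)N 1/3 satisfied · (1,2)S 3/5 satisfied · (1,3)S 4/5 satisfied · (1,4)N 0/4 not · (1,6)N 1/4 satisfied · (1,7)S 1/3 satisfied
Row 2: (2,1)N 2/4 satisfied · (2,2)S 4/7 satisfied · (2,3)S 5/7 satisfied · (2,4)S 4/7 satisfied · (2,5)S 2/7 satisfied · (2,6)N 3/7 satisfied · (2,7)S 2/5 satisfied
Row 3: (3,1)N 2/4 satisfied · (3,3)S 3/6 satisfied · (3,4)N 2/7 satisfied · (3,5)N 4/8 satisfied · (3,6)S 3/7 satisfied · (3,7)N 2/4 satisfied
Row 4: (4,1)S 0/4 not · (4,2)N 3/5 satisfied · (4,4)N 2/6 satisfied · (4,5)S 4/8 satisfied · (4,6)N 3/7 satisfied
Row 5: (5,1)N 2/3 satisfied · (5,2)N 2/3 satisfied · (5,4)S 2/3 satisfied · (5,5)S 3/5 satisfied · (5,6)S 2/4 satisfied · (5,7)N 1/2 satisfied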